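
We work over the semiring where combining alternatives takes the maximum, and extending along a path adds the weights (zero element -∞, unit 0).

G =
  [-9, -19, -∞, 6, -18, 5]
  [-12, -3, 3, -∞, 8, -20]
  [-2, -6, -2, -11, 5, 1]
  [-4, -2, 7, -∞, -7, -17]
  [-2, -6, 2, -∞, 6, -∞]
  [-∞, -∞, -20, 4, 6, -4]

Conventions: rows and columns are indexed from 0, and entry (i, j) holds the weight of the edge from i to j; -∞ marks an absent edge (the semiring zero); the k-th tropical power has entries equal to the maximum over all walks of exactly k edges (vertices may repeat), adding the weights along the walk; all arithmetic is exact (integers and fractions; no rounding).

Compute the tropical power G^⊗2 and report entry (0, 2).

G^⊗2:
  [2, 4, 13, 9, 11, 1]
  [6, 2, 10, -6, 14, 4]
  [3, -1, 7, 5, 11, 3]
  [5, 1, 5, 2, 12, 8]
  [4, 0, 8, 4, 12, 3]
  [4, 2, 11, 0, 12, -8]
Key observation: the optimum is the walk 0->3->2, with weight 6 + 7 = 13.
Optimal value attained by: walk 0->3->2.
Answer: (G^⊗2)[0][2] = 13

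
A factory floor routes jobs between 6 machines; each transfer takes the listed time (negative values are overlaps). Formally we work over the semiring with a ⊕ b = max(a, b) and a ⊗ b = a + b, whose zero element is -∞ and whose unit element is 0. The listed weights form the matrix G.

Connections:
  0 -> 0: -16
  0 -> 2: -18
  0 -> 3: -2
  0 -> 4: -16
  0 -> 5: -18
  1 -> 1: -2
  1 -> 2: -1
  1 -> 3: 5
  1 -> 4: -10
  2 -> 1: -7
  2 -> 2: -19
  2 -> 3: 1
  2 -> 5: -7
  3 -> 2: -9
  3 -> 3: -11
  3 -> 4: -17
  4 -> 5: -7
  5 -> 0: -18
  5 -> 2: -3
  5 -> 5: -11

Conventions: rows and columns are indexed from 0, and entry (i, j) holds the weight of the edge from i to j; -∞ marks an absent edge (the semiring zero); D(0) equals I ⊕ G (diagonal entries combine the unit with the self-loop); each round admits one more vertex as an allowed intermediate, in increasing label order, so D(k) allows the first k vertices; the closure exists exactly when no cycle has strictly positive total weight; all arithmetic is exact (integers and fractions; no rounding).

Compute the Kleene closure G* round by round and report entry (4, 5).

D(0):
  [0, -∞, -18, -2, -16, -18]
  [-∞, 0, -1, 5, -10, -∞]
  [-∞, -7, 0, 1, -∞, -7]
  [-∞, -∞, -9, 0, -17, -∞]
  [-∞, -∞, -∞, -∞, 0, -7]
  [-18, -∞, -3, -∞, -∞, 0]
D(1):
  [0, -∞, -18, -2, -16, -18]
  [-∞, 0, -1, 5, -10, -∞]
  [-∞, -7, 0, 1, -∞, -7]
  [-∞, -∞, -9, 0, -17, -∞]
  [-∞, -∞, -∞, -∞, 0, -7]
  [-18, -∞, -3, -20, -34, 0]
D(2):
  [0, -∞, -18, -2, -16, -18]
  [-∞, 0, -1, 5, -10, -∞]
  [-∞, -7, 0, 1, -17, -7]
  [-∞, -∞, -9, 0, -17, -∞]
  [-∞, -∞, -∞, -∞, 0, -7]
  [-18, -∞, -3, -20, -34, 0]
D(3):
  [0, -25, -18, -2, -16, -18]
  [-∞, 0, -1, 5, -10, -8]
  [-∞, -7, 0, 1, -17, -7]
  [-∞, -16, -9, 0, -17, -16]
  [-∞, -∞, -∞, -∞, 0, -7]
  [-18, -10, -3, -2, -20, 0]
D(4):
  [0, -18, -11, -2, -16, -18]
  [-∞, 0, -1, 5, -10, -8]
  [-∞, -7, 0, 1, -16, -7]
  [-∞, -16, -9, 0, -17, -16]
  [-∞, -∞, -∞, -∞, 0, -7]
  [-18, -10, -3, -2, -19, 0]
D(5):
  [0, -18, -11, -2, -16, -18]
  [-∞, 0, -1, 5, -10, -8]
  [-∞, -7, 0, 1, -16, -7]
  [-∞, -16, -9, 0, -17, -16]
  [-∞, -∞, -∞, -∞, 0, -7]
  [-18, -10, -3, -2, -19, 0]
D(6):
  [0, -18, -11, -2, -16, -18]
  [-26, 0, -1, 5, -10, -8]
  [-25, -7, 0, 1, -16, -7]
  [-34, -16, -9, 0, -17, -16]
  [-25, -17, -10, -9, 0, -7]
  [-18, -10, -3, -2, -19, 0]
Answer: G*[4][5] = -7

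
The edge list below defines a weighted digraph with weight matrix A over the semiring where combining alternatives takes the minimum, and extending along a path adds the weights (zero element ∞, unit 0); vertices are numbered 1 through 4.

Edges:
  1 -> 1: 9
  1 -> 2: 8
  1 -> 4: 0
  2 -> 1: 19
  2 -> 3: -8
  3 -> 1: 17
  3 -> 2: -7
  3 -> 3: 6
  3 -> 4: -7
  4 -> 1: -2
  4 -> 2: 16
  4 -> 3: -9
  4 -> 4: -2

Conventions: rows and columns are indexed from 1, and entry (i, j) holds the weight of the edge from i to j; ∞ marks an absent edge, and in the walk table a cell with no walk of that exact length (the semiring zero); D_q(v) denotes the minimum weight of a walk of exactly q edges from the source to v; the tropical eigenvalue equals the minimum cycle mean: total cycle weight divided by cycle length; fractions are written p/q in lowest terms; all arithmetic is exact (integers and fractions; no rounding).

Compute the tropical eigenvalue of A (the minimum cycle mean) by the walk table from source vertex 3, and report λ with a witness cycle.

q=0: [∞, ∞, 0, ∞]
q=1: [17, -7, 6, -7]
q=2: [-9, -1, -16, -9]
q=3: [-11, -23, -18, -23]
q=4: [-25, -25, -32, -25]
Optimal cycle mean attained by: cycle 3->4->3, total (-7) + (-9), length 2.
Answer: λ = -8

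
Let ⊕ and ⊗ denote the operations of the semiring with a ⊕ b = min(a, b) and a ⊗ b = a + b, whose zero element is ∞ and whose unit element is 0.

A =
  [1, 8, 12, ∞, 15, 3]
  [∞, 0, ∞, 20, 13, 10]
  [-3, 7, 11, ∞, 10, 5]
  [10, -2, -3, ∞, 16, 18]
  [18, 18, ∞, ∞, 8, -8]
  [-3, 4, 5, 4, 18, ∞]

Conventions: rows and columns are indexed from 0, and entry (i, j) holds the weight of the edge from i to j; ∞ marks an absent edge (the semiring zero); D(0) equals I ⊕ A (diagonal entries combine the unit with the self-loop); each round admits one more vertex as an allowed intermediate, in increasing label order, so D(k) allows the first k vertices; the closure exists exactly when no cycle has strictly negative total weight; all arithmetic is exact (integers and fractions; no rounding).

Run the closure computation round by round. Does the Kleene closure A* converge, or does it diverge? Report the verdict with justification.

D(0):
  [0, 8, 12, ∞, 15, 3]
  [∞, 0, ∞, 20, 13, 10]
  [-3, 7, 0, ∞, 10, 5]
  [10, -2, -3, 0, 16, 18]
  [18, 18, ∞, ∞, 0, -8]
  [-3, 4, 5, 4, 18, 0]
D(1):
  [0, 8, 12, ∞, 15, 3]
  [∞, 0, ∞, 20, 13, 10]
  [-3, 5, 0, ∞, 10, 0]
  [10, -2, -3, 0, 16, 13]
  [18, 18, 30, ∞, 0, -8]
  [-3, 4, 5, 4, 12, 0]
D(2):
  [0, 8, 12, 28, 15, 3]
  [∞, 0, ∞, 20, 13, 10]
  [-3, 5, 0, 25, 10, 0]
  [10, -2, -3, 0, 11, 8]
  [18, 18, 30, 38, 0, -8]
  [-3, 4, 5, 4, 12, 0]
D(3):
  [0, 8, 12, 28, 15, 3]
  [∞, 0, ∞, 20, 13, 10]
  [-3, 5, 0, 25, 10, 0]
  [-6, -2, -3, 0, 7, -3]
  [18, 18, 30, 38, 0, -8]
  [-3, 4, 5, 4, 12, 0]
D(4):
  [0, 8, 12, 28, 15, 3]
  [14, 0, 17, 20, 13, 10]
  [-3, 5, 0, 25, 10, 0]
  [-6, -2, -3, 0, 7, -3]
  [18, 18, 30, 38, 0, -8]
  [-3, 2, 1, 4, 11, 0]
D(5):
  [0, 8, 12, 28, 15, 3]
  [14, 0, 17, 20, 13, 5]
  [-3, 5, 0, 25, 10, 0]
  [-6, -2, -3, 0, 7, -3]
  [18, 18, 30, 38, 0, -8]
  [-3, 2, 1, 4, 11, 0]
D(6):
  [0, 5, 4, 7, 14, 3]
  [2, 0, 6, 9, 13, 5]
  [-3, 2, 0, 4, 10, 0]
  [-6, -2, -3, 0, 7, -3]
  [-11, -6, -7, -4, 0, -8]
  [-3, 2, 1, 4, 11, 0]
Key observation: every diagonal entry stays at the unit through all rounds, so no improving cycle exists.
Answer: CONVERGES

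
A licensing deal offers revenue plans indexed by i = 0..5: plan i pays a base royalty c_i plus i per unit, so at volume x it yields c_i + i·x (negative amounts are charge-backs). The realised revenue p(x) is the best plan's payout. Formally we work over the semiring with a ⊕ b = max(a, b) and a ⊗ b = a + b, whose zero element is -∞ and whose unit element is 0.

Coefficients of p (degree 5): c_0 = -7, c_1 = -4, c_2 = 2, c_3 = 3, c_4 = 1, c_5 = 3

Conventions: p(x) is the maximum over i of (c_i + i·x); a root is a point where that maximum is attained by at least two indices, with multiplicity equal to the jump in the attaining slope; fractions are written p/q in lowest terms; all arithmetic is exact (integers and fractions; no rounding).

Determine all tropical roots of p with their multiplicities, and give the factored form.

hull edge (i=0, c=-7) to (i=2, c=2): slope 9/2, span 2
hull edge (i=2, c=2) to (i=3, c=3): slope 1, span 1
hull edge (i=3, c=3) to (i=5, c=3): slope 0, span 2
Factored form: p(x) = 3 ⊗ (x ⊕ (-9/2)) ⊗ (x ⊕ (-9/2)) ⊗ (x ⊕ (-1)) ⊗ (x ⊕ 0) ⊗ (x ⊕ 0)
Answer: roots = -9/2 (mult 2), -1 (mult 1), 0 (mult 2)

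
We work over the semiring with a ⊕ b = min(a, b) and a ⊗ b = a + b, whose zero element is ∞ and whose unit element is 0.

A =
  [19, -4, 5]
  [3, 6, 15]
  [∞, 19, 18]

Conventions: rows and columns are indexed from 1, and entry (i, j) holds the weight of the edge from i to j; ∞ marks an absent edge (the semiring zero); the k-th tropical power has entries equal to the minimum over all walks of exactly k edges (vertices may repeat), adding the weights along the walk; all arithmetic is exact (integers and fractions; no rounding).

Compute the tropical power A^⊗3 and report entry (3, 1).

A^⊗2:
  [-1, 2, 11]
  [9, -1, 8]
  [22, 25, 34]
A^⊗3:
  [5, -5, 4]
  [2, 5, 14]
  [28, 18, 27]
Key observation: the optimum is the walk 3->2->2->1, with weight 19 + 6 + 3 = 28.
Optimal value attained by: walk 3->2->2->1.
Answer: (A^⊗3)[3][1] = 28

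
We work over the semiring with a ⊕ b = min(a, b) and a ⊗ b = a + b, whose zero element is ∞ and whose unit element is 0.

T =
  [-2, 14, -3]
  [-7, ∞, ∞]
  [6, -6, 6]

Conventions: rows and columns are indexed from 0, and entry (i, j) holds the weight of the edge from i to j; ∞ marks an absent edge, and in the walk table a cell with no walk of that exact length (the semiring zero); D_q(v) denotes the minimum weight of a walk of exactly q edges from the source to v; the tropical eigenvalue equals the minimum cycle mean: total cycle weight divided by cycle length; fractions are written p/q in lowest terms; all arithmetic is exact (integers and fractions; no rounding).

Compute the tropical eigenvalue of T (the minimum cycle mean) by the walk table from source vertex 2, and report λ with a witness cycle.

q=0: [∞, ∞, 0]
q=1: [6, -6, 6]
q=2: [-13, 0, 3]
q=3: [-15, -3, -16]
Optimal cycle mean attained by: cycle 0->2->1->0, total (-3) + (-6) + (-7), length 3.
Answer: λ = -16/3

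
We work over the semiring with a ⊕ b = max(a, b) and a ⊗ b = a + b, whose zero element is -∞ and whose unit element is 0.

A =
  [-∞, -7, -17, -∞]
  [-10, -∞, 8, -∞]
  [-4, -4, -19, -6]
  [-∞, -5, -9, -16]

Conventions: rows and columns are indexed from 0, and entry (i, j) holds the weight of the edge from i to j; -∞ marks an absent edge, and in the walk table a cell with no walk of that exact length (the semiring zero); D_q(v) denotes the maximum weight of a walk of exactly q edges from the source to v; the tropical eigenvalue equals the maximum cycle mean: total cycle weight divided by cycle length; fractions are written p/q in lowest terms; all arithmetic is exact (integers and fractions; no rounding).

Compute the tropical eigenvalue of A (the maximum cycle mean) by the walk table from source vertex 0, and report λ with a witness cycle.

q=0: [0, -∞, -∞, -∞]
q=1: [-∞, -7, -17, -∞]
q=2: [-17, -21, 1, -23]
q=3: [-3, -3, -13, -5]
q=4: [-13, -10, 5, -19]
Optimal cycle mean attained by: cycle 1->2->1, total 8 + (-4), length 2.
Answer: λ = 2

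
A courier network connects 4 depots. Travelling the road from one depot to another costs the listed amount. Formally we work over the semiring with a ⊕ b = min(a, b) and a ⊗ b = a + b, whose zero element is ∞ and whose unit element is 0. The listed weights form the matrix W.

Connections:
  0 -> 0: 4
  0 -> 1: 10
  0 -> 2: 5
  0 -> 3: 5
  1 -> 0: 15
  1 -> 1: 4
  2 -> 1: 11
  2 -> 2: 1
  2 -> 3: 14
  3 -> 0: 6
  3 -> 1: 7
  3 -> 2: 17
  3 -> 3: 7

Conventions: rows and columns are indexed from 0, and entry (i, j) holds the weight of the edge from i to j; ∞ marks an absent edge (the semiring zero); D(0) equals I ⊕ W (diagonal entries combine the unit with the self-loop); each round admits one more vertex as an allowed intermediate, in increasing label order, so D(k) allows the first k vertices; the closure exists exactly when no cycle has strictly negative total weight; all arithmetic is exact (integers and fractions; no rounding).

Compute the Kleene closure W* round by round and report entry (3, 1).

D(0):
  [0, 10, 5, 5]
  [15, 0, ∞, ∞]
  [∞, 11, 0, 14]
  [6, 7, 17, 0]
D(1):
  [0, 10, 5, 5]
  [15, 0, 20, 20]
  [∞, 11, 0, 14]
  [6, 7, 11, 0]
D(2):
  [0, 10, 5, 5]
  [15, 0, 20, 20]
  [26, 11, 0, 14]
  [6, 7, 11, 0]
D(3):
  [0, 10, 5, 5]
  [15, 0, 20, 20]
  [26, 11, 0, 14]
  [6, 7, 11, 0]
D(4):
  [0, 10, 5, 5]
  [15, 0, 20, 20]
  [20, 11, 0, 14]
  [6, 7, 11, 0]
Answer: W*[3][1] = 7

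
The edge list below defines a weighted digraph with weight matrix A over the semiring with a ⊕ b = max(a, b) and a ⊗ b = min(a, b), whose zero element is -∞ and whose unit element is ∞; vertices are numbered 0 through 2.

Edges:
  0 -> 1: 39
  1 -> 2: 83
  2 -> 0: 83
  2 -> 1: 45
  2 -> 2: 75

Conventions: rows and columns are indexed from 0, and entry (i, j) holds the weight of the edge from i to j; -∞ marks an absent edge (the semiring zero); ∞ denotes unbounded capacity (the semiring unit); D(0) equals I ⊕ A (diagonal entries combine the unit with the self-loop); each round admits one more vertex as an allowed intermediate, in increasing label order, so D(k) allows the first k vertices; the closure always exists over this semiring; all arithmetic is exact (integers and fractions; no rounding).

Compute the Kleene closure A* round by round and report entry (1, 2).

D(0):
  [∞, 39, -∞]
  [-∞, ∞, 83]
  [83, 45, ∞]
D(1):
  [∞, 39, -∞]
  [-∞, ∞, 83]
  [83, 45, ∞]
D(2):
  [∞, 39, 39]
  [-∞, ∞, 83]
  [83, 45, ∞]
D(3):
  [∞, 39, 39]
  [83, ∞, 83]
  [83, 45, ∞]
Answer: A*[1][2] = 83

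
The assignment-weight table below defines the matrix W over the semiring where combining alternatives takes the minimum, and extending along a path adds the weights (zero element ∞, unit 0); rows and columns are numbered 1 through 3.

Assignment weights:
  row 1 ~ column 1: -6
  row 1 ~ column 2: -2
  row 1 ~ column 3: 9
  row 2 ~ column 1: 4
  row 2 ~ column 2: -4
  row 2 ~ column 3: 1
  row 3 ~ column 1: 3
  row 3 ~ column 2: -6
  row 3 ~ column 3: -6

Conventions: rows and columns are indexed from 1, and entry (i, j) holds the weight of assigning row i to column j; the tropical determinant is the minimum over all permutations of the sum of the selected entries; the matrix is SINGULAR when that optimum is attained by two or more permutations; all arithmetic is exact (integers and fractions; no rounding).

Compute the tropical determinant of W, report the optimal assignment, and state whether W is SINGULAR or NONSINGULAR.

σ = (1, 2, 3): (-6) + (-4) + (-6) = -16
σ = (1, 3, 2): (-6) + 1 + (-6) = -11
σ = (2, 1, 3): (-2) + 4 + (-6) = -4
σ = (2, 3, 1): (-2) + 1 + 3 = 2
σ = (3, 1, 2): 9 + 4 + (-6) = 7
σ = (3, 2, 1): 9 + (-4) + 3 = 8
Optimal value attained by: σ = (1, 2, 3).
Answer: det⊕(W) = -16; verdict: NONSINGULAR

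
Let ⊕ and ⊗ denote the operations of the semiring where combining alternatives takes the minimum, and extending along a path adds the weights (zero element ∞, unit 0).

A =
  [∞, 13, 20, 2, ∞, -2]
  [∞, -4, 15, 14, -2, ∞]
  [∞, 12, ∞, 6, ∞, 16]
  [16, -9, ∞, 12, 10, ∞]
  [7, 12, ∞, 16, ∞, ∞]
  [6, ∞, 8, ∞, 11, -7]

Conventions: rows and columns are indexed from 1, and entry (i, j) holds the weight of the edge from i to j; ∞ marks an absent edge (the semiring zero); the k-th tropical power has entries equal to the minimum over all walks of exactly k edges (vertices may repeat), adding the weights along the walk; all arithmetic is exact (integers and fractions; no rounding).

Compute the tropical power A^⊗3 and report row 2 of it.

A^⊗2:
  [4, -7, 6, 14, 9, -9]
  [5, -8, 11, 10, -6, 31]
  [22, -3, 24, 18, 10, 9]
  [17, -13, 6, 5, -11, 14]
  [32, 7, 27, 9, 10, 5]
  [-1, 19, 1, 8, 4, -14]
A^⊗3:
  [-3, -11, -1, 6, -9, -16]
  [1, -12, 7, 6, -10, 3]
  [15, -7, 12, 11, -5, 2]
  [-4, -17, 2, 1, -15, 7]
  [11, 0, 13, 21, 5, -2]
  [-8, -1, -6, 1, -3, -21]
Answer: row 2 of A^⊗3 = [1, -12, 7, 6, -10, 3]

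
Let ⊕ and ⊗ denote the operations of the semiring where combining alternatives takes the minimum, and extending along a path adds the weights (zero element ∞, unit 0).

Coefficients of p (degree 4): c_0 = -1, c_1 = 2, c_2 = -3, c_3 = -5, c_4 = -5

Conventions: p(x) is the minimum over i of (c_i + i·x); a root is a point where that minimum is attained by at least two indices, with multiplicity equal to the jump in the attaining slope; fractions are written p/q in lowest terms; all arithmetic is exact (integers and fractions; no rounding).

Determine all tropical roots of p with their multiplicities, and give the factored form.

hull edge (i=0, c=-1) to (i=3, c=-5): slope -4/3, span 3
hull edge (i=3, c=-5) to (i=4, c=-5): slope 0, span 1
Factored form: p(x) = -5 ⊗ (x ⊕ 0) ⊗ (x ⊕ 4/3) ⊗ (x ⊕ 4/3) ⊗ (x ⊕ 4/3)
Answer: roots = 0 (mult 1), 4/3 (mult 3)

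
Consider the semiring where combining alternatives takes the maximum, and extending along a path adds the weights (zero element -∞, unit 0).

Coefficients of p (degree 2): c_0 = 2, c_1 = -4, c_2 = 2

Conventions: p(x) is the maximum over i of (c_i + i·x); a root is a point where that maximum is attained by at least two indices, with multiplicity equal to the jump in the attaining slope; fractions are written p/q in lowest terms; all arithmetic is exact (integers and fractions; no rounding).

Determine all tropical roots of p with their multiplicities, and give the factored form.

hull edge (i=0, c=2) to (i=2, c=2): slope 0, span 2
Factored form: p(x) = 2 ⊗ (x ⊕ 0) ⊗ (x ⊕ 0)
Answer: roots = 0 (mult 2)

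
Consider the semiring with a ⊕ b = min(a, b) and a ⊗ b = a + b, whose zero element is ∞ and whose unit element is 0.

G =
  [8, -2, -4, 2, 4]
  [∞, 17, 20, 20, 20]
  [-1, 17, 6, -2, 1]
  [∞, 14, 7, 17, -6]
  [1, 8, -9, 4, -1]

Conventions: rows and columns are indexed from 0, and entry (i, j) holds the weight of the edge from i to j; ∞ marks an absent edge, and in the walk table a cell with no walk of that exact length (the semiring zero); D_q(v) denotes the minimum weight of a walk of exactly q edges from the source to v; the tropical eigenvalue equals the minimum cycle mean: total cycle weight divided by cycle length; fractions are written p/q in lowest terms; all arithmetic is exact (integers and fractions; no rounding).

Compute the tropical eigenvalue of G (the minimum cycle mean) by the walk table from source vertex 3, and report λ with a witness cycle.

q=0: [∞, ∞, ∞, 0, ∞]
q=1: [∞, 14, 7, 17, -6]
q=2: [-5, 2, -15, -2, -7]
q=3: [-16, -7, -16, -17, -14]
q=4: [-17, -18, -23, -18, -23]
q=5: [-24, -19, -32, -25, -24]
Optimal cycle mean attained by: cycle 2->3->4->2, total (-2) + (-6) + (-9), length 3.
Answer: λ = -17/3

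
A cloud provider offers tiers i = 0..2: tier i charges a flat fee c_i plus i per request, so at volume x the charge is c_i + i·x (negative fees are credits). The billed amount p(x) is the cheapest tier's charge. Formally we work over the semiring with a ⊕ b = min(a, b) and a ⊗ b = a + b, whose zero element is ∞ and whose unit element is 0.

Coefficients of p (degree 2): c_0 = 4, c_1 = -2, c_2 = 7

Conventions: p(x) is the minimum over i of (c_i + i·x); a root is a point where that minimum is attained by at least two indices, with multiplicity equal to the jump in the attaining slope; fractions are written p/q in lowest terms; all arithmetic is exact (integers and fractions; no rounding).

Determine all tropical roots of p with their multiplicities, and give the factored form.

hull edge (i=0, c=4) to (i=1, c=-2): slope -6, span 1
hull edge (i=1, c=-2) to (i=2, c=7): slope 9, span 1
Factored form: p(x) = 7 ⊗ (x ⊕ (-9)) ⊗ (x ⊕ 6)
Answer: roots = -9 (mult 1), 6 (mult 1)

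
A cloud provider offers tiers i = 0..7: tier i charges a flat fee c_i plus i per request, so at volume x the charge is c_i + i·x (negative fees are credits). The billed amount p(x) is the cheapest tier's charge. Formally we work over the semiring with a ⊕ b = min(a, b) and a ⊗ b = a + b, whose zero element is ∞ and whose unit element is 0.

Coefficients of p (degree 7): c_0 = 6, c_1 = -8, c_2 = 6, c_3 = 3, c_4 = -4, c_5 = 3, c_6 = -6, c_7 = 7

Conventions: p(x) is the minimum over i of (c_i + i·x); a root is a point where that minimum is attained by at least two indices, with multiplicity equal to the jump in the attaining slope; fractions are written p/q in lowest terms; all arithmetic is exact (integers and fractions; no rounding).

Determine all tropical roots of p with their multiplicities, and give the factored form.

hull edge (i=0, c=6) to (i=1, c=-8): slope -14, span 1
hull edge (i=1, c=-8) to (i=6, c=-6): slope 2/5, span 5
hull edge (i=6, c=-6) to (i=7, c=7): slope 13, span 1
Factored form: p(x) = 7 ⊗ (x ⊕ (-13)) ⊗ (x ⊕ (-2/5)) ⊗ (x ⊕ (-2/5)) ⊗ (x ⊕ (-2/5)) ⊗ (x ⊕ (-2/5)) ⊗ (x ⊕ (-2/5)) ⊗ (x ⊕ 14)
Answer: roots = -13 (mult 1), -2/5 (mult 5), 14 (mult 1)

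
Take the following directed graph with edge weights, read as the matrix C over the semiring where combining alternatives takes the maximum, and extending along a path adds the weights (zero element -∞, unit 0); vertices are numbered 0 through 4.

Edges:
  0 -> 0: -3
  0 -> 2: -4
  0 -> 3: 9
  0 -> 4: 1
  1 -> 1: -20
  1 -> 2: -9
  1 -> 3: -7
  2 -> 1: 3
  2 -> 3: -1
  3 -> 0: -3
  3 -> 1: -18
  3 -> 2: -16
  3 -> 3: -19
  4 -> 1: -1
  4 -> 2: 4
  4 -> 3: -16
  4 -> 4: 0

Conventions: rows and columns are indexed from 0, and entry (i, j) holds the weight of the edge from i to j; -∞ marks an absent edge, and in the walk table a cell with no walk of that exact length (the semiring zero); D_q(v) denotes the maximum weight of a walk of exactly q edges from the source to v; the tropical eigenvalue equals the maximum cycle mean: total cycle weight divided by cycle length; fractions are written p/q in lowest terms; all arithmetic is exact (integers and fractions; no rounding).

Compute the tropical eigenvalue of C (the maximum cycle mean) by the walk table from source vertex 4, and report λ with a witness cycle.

q=0: [-∞, -∞, -∞, -∞, 0]
q=1: [-∞, -1, 4, -16, 0]
q=2: [-19, 7, 4, 3, 0]
q=3: [0, 7, 4, 3, 0]
q=4: [0, 7, 4, 9, 1]
q=5: [6, 7, 5, 9, 1]
Optimal cycle mean attained by: cycle 0->3->0, total 9 + (-3), length 2.
Answer: λ = 3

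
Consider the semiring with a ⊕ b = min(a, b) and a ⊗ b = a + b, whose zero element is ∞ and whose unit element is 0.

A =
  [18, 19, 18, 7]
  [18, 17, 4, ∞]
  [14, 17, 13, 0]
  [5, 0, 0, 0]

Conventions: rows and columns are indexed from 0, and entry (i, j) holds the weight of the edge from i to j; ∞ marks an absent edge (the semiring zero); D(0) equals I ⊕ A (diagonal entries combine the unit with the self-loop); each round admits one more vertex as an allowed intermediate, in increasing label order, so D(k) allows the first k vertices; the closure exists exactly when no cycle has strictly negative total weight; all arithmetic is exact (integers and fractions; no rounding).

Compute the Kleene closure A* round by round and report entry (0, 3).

D(0):
  [0, 19, 18, 7]
  [18, 0, 4, ∞]
  [14, 17, 0, 0]
  [5, 0, 0, 0]
D(1):
  [0, 19, 18, 7]
  [18, 0, 4, 25]
  [14, 17, 0, 0]
  [5, 0, 0, 0]
D(2):
  [0, 19, 18, 7]
  [18, 0, 4, 25]
  [14, 17, 0, 0]
  [5, 0, 0, 0]
D(3):
  [0, 19, 18, 7]
  [18, 0, 4, 4]
  [14, 17, 0, 0]
  [5, 0, 0, 0]
D(4):
  [0, 7, 7, 7]
  [9, 0, 4, 4]
  [5, 0, 0, 0]
  [5, 0, 0, 0]
Answer: A*[0][3] = 7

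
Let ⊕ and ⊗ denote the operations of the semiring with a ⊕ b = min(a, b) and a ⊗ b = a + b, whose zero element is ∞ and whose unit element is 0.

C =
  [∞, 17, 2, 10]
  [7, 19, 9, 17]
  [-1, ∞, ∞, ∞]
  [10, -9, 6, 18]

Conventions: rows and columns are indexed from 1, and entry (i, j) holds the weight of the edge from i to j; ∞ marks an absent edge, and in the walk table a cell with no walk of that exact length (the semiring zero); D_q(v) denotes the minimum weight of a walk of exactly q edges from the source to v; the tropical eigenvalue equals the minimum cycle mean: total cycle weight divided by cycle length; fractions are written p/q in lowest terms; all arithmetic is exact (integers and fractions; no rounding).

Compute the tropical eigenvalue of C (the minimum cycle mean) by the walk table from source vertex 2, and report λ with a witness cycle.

q=0: [∞, 0, ∞, ∞]
q=1: [7, 19, 9, 17]
q=2: [8, 8, 9, 17]
q=3: [8, 8, 10, 18]
q=4: [9, 9, 10, 18]
Optimal cycle mean attained by: cycle 1->3->1, total 2 + (-1), length 2.
Answer: λ = 1/2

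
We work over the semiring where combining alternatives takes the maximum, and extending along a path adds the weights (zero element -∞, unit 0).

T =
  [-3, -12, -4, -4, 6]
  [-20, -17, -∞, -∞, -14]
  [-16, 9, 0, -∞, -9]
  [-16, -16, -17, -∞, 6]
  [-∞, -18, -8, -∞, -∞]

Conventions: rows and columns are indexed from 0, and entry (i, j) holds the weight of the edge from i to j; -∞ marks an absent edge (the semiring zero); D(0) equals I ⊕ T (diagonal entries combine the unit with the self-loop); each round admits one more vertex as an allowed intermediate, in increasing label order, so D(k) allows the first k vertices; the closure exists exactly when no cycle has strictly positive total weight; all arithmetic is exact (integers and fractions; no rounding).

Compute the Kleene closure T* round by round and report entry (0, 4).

D(0):
  [0, -12, -4, -4, 6]
  [-20, 0, -∞, -∞, -14]
  [-16, 9, 0, -∞, -9]
  [-16, -16, -17, 0, 6]
  [-∞, -18, -8, -∞, 0]
D(1):
  [0, -12, -4, -4, 6]
  [-20, 0, -24, -24, -14]
  [-16, 9, 0, -20, -9]
  [-16, -16, -17, 0, 6]
  [-∞, -18, -8, -∞, 0]
D(2):
  [0, -12, -4, -4, 6]
  [-20, 0, -24, -24, -14]
  [-11, 9, 0, -15, -5]
  [-16, -16, -17, 0, 6]
  [-38, -18, -8, -42, 0]
D(3):
  [0, 5, -4, -4, 6]
  [-20, 0, -24, -24, -14]
  [-11, 9, 0, -15, -5]
  [-16, -8, -17, 0, 6]
  [-19, 1, -8, -23, 0]
D(4):
  [0, 5, -4, -4, 6]
  [-20, 0, -24, -24, -14]
  [-11, 9, 0, -15, -5]
  [-16, -8, -17, 0, 6]
  [-19, 1, -8, -23, 0]
D(5):
  [0, 7, -2, -4, 6]
  [-20, 0, -22, -24, -14]
  [-11, 9, 0, -15, -5]
  [-13, 7, -2, 0, 6]
  [-19, 1, -8, -23, 0]
Answer: T*[0][4] = 6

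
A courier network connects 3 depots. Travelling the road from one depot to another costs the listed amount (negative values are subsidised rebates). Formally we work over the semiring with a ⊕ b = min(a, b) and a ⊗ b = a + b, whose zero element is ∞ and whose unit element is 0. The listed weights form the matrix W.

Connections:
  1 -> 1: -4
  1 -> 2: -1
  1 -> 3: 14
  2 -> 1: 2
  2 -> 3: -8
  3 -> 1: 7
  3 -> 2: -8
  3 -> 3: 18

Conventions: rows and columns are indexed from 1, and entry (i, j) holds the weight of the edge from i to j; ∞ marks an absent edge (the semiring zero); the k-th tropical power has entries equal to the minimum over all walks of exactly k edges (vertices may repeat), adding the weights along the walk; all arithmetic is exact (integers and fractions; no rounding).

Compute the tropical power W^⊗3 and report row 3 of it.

W^⊗2:
  [-8, -5, -9]
  [-2, -16, 10]
  [-6, 6, -16]
W^⊗3:
  [-12, -17, -13]
  [-14, -3, -24]
  [-10, -24, -2]
Answer: row 3 of W^⊗3 = [-10, -24, -2]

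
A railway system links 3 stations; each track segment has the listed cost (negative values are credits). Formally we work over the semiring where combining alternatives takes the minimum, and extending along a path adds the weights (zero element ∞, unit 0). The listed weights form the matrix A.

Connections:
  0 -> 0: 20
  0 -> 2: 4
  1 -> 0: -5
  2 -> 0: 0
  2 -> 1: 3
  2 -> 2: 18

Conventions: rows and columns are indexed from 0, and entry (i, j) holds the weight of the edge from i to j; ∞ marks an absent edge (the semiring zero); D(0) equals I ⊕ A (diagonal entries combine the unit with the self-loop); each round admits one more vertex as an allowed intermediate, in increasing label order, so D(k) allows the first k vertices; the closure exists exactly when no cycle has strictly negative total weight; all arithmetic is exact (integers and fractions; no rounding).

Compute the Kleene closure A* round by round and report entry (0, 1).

D(0):
  [0, ∞, 4]
  [-5, 0, ∞]
  [0, 3, 0]
D(1):
  [0, ∞, 4]
  [-5, 0, -1]
  [0, 3, 0]
D(2):
  [0, ∞, 4]
  [-5, 0, -1]
  [-2, 3, 0]
D(3):
  [0, 7, 4]
  [-5, 0, -1]
  [-2, 3, 0]
Answer: A*[0][1] = 7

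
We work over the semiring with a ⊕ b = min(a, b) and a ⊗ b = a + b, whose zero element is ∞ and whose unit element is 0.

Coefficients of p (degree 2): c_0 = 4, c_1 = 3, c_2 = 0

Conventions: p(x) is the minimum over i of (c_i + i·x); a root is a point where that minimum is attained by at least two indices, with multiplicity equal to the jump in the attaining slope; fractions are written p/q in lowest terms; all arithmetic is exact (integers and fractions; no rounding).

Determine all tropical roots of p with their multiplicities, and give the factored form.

hull edge (i=0, c=4) to (i=2, c=0): slope -2, span 2
Factored form: p(x) = 0 ⊗ (x ⊕ 2) ⊗ (x ⊕ 2)
Answer: roots = 2 (mult 2)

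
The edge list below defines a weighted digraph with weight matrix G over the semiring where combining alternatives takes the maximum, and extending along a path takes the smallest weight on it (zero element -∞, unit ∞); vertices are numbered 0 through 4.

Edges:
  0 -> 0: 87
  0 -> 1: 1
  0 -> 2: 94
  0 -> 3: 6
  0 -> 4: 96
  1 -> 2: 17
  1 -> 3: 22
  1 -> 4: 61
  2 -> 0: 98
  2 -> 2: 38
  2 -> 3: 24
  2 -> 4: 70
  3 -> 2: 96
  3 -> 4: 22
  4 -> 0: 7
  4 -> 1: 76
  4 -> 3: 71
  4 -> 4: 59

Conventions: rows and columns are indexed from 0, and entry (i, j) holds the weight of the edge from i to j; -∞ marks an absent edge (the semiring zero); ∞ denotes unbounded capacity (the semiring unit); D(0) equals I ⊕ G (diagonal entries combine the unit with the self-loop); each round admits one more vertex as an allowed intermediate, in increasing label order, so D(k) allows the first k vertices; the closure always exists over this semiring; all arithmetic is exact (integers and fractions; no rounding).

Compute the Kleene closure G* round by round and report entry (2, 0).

D(0):
  [∞, 1, 94, 6, 96]
  [-∞, ∞, 17, 22, 61]
  [98, -∞, ∞, 24, 70]
  [-∞, -∞, 96, ∞, 22]
  [7, 76, -∞, 71, ∞]
D(1):
  [∞, 1, 94, 6, 96]
  [-∞, ∞, 17, 22, 61]
  [98, 1, ∞, 24, 96]
  [-∞, -∞, 96, ∞, 22]
  [7, 76, 7, 71, ∞]
D(2):
  [∞, 1, 94, 6, 96]
  [-∞, ∞, 17, 22, 61]
  [98, 1, ∞, 24, 96]
  [-∞, -∞, 96, ∞, 22]
  [7, 76, 17, 71, ∞]
D(3):
  [∞, 1, 94, 24, 96]
  [17, ∞, 17, 22, 61]
  [98, 1, ∞, 24, 96]
  [96, 1, 96, ∞, 96]
  [17, 76, 17, 71, ∞]
D(4):
  [∞, 1, 94, 24, 96]
  [22, ∞, 22, 22, 61]
  [98, 1, ∞, 24, 96]
  [96, 1, 96, ∞, 96]
  [71, 76, 71, 71, ∞]
D(5):
  [∞, 76, 94, 71, 96]
  [61, ∞, 61, 61, 61]
  [98, 76, ∞, 71, 96]
  [96, 76, 96, ∞, 96]
  [71, 76, 71, 71, ∞]
Answer: G*[2][0] = 98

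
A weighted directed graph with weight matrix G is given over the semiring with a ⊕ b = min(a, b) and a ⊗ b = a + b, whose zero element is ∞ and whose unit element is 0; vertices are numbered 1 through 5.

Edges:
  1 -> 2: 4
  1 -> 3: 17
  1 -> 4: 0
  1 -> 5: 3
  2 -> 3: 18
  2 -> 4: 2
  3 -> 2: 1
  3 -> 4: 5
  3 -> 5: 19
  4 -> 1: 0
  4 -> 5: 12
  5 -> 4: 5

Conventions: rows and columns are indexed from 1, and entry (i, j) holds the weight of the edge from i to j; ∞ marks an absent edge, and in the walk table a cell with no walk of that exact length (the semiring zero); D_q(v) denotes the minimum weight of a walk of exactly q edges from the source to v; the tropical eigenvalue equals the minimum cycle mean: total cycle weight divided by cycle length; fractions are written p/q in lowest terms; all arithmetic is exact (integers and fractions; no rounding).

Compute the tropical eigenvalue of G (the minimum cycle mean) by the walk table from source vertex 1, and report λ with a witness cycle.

q=0: [0, ∞, ∞, ∞, ∞]
q=1: [∞, 4, 17, 0, 3]
q=2: [0, 18, 22, 6, 12]
q=3: [6, 4, 17, 0, 3]
q=4: [0, 10, 22, 6, 9]
q=5: [6, 4, 17, 0, 3]
Optimal cycle mean attained by: cycle 1->4->1, total 0 + 0, length 2.
Answer: λ = 0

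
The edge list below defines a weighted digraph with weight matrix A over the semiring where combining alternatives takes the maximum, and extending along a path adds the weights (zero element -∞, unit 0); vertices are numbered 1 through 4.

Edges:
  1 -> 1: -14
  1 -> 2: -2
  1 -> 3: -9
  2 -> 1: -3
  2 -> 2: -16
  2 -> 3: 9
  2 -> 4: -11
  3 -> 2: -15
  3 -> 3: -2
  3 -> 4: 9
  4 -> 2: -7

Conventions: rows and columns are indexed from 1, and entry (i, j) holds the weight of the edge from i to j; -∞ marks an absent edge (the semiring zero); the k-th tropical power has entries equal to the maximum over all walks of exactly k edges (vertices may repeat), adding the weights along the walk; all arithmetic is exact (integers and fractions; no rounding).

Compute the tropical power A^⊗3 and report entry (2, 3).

A^⊗2:
  [-5, -16, 7, 0]
  [-17, -5, 7, 18]
  [-18, 2, -4, 7]
  [-10, -23, 2, -18]
A^⊗3:
  [-19, -7, 5, 16]
  [-8, 11, 5, 16]
  [-1, 0, 11, 5]
  [-24, -12, 0, 11]
Key observation: the optimum is the walk 2->3->3->3, with weight 9 + (-2) + (-2) = 5.
Optimal value attained by: walk 2->3->3->3.
Answer: (A^⊗3)[2][3] = 5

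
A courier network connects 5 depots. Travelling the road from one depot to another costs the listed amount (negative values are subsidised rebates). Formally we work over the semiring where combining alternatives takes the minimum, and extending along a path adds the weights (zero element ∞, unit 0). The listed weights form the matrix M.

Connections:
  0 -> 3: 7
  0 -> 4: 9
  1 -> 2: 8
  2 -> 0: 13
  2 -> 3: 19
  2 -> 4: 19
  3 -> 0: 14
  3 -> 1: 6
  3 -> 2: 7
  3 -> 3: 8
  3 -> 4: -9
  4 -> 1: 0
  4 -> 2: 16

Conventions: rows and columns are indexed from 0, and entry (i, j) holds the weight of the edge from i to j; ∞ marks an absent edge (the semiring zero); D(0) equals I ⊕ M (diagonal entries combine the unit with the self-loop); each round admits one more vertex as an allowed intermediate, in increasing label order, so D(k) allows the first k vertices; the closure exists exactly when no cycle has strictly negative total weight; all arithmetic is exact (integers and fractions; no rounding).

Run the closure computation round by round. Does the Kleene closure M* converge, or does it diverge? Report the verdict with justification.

D(0):
  [0, ∞, ∞, 7, 9]
  [∞, 0, 8, ∞, ∞]
  [13, ∞, 0, 19, 19]
  [14, 6, 7, 0, -9]
  [∞, 0, 16, ∞, 0]
D(1):
  [0, ∞, ∞, 7, 9]
  [∞, 0, 8, ∞, ∞]
  [13, ∞, 0, 19, 19]
  [14, 6, 7, 0, -9]
  [∞, 0, 16, ∞, 0]
D(2):
  [0, ∞, ∞, 7, 9]
  [∞, 0, 8, ∞, ∞]
  [13, ∞, 0, 19, 19]
  [14, 6, 7, 0, -9]
  [∞, 0, 8, ∞, 0]
D(3):
  [0, ∞, ∞, 7, 9]
  [21, 0, 8, 27, 27]
  [13, ∞, 0, 19, 19]
  [14, 6, 7, 0, -9]
  [21, 0, 8, 27, 0]
D(4):
  [0, 13, 14, 7, -2]
  [21, 0, 8, 27, 18]
  [13, 25, 0, 19, 10]
  [14, 6, 7, 0, -9]
  [21, 0, 8, 27, 0]
D(5):
  [0, -2, 6, 7, -2]
  [21, 0, 8, 27, 18]
  [13, 10, 0, 19, 10]
  [12, -9, -1, 0, -9]
  [21, 0, 8, 27, 0]
Key observation: every diagonal entry stays at the unit through all rounds, so no improving cycle exists.
Answer: CONVERGES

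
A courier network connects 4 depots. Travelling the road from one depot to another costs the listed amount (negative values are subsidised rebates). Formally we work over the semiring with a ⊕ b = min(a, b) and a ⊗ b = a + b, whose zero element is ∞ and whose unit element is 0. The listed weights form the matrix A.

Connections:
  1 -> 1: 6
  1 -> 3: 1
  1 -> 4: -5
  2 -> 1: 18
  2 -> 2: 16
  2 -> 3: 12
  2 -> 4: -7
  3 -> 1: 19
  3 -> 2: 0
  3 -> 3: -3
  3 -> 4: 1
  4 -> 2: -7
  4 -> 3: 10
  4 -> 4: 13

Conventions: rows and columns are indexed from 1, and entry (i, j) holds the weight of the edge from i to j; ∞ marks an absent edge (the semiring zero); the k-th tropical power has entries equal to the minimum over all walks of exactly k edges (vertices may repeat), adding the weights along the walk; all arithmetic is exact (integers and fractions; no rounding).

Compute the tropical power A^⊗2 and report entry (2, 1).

A^⊗2:
  [12, -12, -2, 1]
  [24, -14, 3, 6]
  [16, -6, -6, -7]
  [11, 6, 5, -14]
Key observation: the optimum is the walk 2->1->1, with weight 18 + 6 = 24.
Optimal value attained by: walk 2->1->1.
Answer: (A^⊗2)[2][1] = 24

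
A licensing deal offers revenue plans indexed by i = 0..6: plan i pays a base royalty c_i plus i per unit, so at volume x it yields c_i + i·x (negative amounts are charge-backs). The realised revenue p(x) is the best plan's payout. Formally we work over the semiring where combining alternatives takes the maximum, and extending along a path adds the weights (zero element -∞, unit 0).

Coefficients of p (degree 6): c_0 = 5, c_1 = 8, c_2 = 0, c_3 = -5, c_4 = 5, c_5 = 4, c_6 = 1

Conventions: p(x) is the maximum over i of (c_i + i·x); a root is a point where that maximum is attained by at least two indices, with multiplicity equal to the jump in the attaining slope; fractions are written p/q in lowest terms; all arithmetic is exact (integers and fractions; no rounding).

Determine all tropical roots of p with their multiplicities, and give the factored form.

hull edge (i=0, c=5) to (i=1, c=8): slope 3, span 1
hull edge (i=1, c=8) to (i=5, c=4): slope -1, span 4
hull edge (i=5, c=4) to (i=6, c=1): slope -3, span 1
Factored form: p(x) = 1 ⊗ (x ⊕ (-3)) ⊗ (x ⊕ 1) ⊗ (x ⊕ 1) ⊗ (x ⊕ 1) ⊗ (x ⊕ 1) ⊗ (x ⊕ 3)
Answer: roots = -3 (mult 1), 1 (mult 4), 3 (mult 1)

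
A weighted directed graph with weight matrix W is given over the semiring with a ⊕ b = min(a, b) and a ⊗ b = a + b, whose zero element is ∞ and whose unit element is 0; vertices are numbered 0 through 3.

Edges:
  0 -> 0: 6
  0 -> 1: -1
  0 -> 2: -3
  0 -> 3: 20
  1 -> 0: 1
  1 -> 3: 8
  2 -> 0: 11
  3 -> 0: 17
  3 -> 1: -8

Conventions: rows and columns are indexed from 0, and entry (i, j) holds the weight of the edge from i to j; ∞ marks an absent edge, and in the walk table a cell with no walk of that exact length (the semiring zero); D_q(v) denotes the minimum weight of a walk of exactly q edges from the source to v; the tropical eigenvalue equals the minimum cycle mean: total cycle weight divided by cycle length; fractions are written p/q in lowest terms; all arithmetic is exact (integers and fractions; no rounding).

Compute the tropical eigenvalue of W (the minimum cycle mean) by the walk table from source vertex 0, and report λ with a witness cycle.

q=0: [0, ∞, ∞, ∞]
q=1: [6, -1, -3, 20]
q=2: [0, 5, 3, 7]
q=3: [6, -1, -3, 13]
q=4: [0, 5, 3, 7]
Optimal cycle mean attained by: cycle 0->1->0, total (-1) + 1, length 2.
Answer: λ = 0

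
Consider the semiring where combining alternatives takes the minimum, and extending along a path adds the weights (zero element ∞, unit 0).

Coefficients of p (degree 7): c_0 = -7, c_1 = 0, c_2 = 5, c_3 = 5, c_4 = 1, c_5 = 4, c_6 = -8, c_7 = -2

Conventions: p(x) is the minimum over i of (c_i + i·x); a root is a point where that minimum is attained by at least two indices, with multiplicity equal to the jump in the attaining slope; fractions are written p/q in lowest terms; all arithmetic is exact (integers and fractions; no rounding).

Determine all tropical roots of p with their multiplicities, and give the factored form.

hull edge (i=0, c=-7) to (i=6, c=-8): slope -1/6, span 6
hull edge (i=6, c=-8) to (i=7, c=-2): slope 6, span 1
Factored form: p(x) = -2 ⊗ (x ⊕ (-6)) ⊗ (x ⊕ 1/6) ⊗ (x ⊕ 1/6) ⊗ (x ⊕ 1/6) ⊗ (x ⊕ 1/6) ⊗ (x ⊕ 1/6) ⊗ (x ⊕ 1/6)
Answer: roots = -6 (mult 1), 1/6 (mult 6)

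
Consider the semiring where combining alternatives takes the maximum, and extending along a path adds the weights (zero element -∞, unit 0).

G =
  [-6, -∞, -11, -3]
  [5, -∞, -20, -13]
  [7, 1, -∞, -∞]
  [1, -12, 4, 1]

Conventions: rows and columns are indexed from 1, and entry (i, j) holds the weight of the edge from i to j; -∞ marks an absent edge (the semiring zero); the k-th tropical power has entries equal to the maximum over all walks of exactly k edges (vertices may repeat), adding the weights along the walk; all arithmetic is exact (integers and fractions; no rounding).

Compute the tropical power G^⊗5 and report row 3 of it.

G^⊗2:
  [-2, -10, 1, -2]
  [-1, -19, -6, 2]
  [6, -∞, -4, 4]
  [11, 5, 5, 2]
G^⊗3:
  [8, 2, 2, -1]
  [3, -5, 6, 3]
  [5, -3, 8, 5]
  [12, 6, 6, 8]
G^⊗4:
  [9, 3, 3, 5]
  [13, 7, 7, 4]
  [15, 9, 9, 6]
  [13, 7, 12, 9]
G^⊗5:
  [10, 4, 9, 6]
  [14, 8, 8, 10]
  [16, 10, 10, 12]
  [19, 13, 13, 10]
Answer: row 3 of G^⊗5 = [16, 10, 10, 12]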